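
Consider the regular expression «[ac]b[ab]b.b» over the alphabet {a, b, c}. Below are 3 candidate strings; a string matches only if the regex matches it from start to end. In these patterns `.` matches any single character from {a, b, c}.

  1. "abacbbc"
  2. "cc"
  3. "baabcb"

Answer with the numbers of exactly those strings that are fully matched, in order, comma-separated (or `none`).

none

1 → no match — must end with "b"
2 → no match — must end with "b"
3 → no match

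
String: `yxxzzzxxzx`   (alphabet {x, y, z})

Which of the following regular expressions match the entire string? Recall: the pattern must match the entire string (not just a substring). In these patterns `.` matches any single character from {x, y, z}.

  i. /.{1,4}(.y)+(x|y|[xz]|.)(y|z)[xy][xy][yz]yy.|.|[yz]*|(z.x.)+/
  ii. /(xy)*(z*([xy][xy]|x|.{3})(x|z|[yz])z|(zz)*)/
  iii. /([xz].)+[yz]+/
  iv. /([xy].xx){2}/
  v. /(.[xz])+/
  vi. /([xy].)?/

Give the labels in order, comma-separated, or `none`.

i → no match
ii → no match
iii → no match
iv → no match — must end with `xx`
v → match
vi → no match

v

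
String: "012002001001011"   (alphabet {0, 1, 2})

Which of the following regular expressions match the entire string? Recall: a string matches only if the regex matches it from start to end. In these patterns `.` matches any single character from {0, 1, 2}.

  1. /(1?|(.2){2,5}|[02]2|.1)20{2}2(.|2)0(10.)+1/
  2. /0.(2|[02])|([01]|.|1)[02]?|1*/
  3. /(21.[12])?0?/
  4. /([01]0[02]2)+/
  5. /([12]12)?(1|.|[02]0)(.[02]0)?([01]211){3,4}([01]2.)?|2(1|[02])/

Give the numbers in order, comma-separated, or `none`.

1

1 → match
2 → no match
3 → no match
4 → no match — must end with "2"
5 → no match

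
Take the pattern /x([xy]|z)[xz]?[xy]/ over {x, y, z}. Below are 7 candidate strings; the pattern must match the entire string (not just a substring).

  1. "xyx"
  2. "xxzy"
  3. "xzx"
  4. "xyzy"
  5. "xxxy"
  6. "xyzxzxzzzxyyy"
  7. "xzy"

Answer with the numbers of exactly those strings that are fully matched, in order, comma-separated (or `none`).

1, 2, 3, 4, 5, 7

1 → match
2 → match
3 → match
4 → match
5 → match
6 → no match
7 → match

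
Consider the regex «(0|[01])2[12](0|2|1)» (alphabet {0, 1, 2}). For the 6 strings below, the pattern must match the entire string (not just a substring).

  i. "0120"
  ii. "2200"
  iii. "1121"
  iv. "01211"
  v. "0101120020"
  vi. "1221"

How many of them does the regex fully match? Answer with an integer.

1

i. "0120" → no match
ii. "2200" → no match
iii. "1121" → no match
iv. "01211" → no match
v. "0101120020" → no match
vi. "1221" → match
Total matched: 1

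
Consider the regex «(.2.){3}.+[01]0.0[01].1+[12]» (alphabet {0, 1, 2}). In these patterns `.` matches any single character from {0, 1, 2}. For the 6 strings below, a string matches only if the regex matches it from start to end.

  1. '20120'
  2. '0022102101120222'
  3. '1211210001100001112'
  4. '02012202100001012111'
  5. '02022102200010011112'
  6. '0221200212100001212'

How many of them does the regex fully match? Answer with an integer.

3

1 → no match
2 → no match
3 → no match
4 → match
5 → match
6 → match
Total matched: 3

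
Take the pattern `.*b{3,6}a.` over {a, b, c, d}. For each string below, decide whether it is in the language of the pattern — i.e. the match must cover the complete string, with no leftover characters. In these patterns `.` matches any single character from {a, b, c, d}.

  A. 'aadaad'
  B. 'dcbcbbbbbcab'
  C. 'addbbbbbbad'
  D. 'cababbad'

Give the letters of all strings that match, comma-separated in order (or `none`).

C

A. 'aadaad' → no match
B. 'dcbcbbbbbcab' → no match
C. 'addbbbbbbad' → match
D. 'cababbad' → no match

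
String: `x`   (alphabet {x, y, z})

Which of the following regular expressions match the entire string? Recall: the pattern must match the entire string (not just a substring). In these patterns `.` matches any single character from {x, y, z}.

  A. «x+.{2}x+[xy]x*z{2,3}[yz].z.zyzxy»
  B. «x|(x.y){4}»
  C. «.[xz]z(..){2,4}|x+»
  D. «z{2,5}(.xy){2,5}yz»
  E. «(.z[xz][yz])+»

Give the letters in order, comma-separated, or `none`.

A → no match — must end with `zyzxy`
B → match
C → match
D → no match — must start with `z`
E → no match

B, C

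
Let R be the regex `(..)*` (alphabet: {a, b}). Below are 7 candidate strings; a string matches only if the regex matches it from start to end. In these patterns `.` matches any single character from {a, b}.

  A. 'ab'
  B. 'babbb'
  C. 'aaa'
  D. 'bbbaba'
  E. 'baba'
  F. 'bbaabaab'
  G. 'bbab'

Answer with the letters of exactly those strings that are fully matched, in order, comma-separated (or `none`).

A → match
B → no match
C → no match
D → match
E → match
F → match
G → match

A, D, E, F, G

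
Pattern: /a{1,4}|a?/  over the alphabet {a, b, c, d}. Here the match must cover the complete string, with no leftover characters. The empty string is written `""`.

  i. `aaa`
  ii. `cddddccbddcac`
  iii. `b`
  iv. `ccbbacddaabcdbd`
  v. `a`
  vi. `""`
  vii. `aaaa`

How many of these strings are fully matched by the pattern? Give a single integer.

i → match
ii → no match
iii → no match
iv → no match
v → match
vi → match
vii → match
Total matched: 4

4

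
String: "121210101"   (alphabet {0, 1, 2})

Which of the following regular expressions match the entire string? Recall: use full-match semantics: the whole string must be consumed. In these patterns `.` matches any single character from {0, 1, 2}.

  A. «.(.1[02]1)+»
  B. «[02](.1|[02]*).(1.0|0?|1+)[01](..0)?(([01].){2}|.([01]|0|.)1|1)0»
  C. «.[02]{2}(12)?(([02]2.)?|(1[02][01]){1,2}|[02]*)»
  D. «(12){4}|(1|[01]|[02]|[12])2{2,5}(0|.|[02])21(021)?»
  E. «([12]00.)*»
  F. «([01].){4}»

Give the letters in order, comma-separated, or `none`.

A → match
B → no match — must end with "0"
C → no match
D → no match
E → no match
F → no match

A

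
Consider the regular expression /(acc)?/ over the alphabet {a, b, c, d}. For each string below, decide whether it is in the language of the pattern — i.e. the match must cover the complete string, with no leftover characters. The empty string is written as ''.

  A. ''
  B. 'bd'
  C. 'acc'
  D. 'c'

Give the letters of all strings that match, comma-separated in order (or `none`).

A, C

A → match
B → no match
C → match
D → no match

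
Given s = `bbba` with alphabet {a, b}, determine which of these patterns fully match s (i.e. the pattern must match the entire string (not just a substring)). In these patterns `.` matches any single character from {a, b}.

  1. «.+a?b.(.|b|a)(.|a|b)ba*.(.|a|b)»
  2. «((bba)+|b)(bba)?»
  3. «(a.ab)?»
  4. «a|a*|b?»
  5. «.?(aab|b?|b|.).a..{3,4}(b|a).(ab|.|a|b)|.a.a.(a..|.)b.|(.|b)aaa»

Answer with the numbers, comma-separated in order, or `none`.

2

1 → no match
2 → match
3 → no match
4 → no match
5 → no match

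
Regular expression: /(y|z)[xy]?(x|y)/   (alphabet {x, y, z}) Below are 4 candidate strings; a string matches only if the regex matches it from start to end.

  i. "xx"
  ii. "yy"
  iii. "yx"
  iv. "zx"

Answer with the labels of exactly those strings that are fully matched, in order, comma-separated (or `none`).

i. "xx" → no match
ii. "yy" → match
iii. "yx" → match
iv. "zx" → match

ii, iii, iv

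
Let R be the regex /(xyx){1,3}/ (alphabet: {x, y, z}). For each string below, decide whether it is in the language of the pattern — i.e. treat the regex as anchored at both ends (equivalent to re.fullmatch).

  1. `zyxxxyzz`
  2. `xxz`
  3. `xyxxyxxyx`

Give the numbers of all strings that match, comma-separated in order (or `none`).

3

1 → no match — must start with `xyx`
2 → no match — must start with `xyx`
3 → match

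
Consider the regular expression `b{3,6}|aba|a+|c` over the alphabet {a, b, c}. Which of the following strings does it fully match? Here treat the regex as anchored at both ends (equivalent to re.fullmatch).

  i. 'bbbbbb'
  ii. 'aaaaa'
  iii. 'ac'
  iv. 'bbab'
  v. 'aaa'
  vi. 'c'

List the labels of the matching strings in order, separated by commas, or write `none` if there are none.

i → match
ii → match
iii → no match
iv → no match
v → match
vi → match

i, ii, v, vi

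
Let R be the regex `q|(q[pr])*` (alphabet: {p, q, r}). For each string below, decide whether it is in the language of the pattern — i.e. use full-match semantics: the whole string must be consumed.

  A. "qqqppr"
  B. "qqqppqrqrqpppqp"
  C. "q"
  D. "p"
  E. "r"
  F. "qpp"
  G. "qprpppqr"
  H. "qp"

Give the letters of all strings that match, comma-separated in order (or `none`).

A → no match
B → no match
C → match
D → no match
E → no match
F → no match
G → no match
H → match

C, H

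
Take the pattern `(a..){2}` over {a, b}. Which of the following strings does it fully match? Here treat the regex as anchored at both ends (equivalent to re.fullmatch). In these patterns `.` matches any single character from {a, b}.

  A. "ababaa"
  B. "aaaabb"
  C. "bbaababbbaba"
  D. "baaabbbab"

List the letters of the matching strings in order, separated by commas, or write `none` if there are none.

A → no match
B → match
C → no match — must start with "a"
D → no match — must start with "a"

B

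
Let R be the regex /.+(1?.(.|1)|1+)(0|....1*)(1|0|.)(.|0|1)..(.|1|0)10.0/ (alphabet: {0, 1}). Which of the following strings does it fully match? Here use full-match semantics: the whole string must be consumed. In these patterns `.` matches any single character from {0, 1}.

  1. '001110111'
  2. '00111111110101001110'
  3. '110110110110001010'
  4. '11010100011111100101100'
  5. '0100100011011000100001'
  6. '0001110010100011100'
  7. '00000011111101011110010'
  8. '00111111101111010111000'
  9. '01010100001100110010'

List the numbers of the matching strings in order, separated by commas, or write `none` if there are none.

1 → no match — must end with '0'
2 → no match
3 → match
4 → no match
5 → no match — must end with '0'
6 → no match
7 → no match
8 → match
9 → no match

3, 8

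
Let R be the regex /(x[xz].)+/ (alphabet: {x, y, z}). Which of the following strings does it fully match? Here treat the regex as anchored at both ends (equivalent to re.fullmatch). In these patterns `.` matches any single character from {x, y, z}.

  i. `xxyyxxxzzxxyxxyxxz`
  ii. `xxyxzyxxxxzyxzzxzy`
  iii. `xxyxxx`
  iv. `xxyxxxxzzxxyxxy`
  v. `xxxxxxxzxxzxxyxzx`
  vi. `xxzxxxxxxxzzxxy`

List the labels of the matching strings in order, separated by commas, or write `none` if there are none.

ii, iii, iv, vi

i → no match
ii → match
iii. `xxyxxx` → match
iv → match
v → no match
vi → match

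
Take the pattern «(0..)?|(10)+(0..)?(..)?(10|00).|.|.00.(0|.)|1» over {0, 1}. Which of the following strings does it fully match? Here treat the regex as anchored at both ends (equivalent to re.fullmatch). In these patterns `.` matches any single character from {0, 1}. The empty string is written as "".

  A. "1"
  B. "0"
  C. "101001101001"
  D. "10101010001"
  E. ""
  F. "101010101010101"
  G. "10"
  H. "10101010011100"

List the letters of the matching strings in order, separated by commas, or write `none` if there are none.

A → match
B → match
C → match
D → match
E → match
F → match
G → no match
H → match

A, B, C, D, E, F, H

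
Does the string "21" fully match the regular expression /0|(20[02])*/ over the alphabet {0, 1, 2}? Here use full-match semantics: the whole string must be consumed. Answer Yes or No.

No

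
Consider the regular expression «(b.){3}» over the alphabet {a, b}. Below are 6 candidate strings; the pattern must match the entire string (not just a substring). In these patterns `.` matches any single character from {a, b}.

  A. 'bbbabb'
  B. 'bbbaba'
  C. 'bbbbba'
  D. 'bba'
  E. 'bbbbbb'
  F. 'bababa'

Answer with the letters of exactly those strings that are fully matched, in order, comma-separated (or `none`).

A → match
B → match
C → match
D → no match
E → match
F → match

A, B, C, E, F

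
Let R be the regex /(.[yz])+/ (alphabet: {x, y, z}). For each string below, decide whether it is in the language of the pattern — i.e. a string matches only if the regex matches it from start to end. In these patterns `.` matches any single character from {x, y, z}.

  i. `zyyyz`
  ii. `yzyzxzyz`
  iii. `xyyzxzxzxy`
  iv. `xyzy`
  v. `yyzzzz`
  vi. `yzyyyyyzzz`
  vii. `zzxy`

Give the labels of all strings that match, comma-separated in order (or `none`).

ii, iii, iv, v, vi, vii

i. `zyyyz` → no match
ii. `yzyzxzyz` → match
iii. `xyyzxzxzxy` → match
iv. `xyzy` → match
v. `yyzzzz` → match
vi. `yzyyyyyzzz` → match
vii. `zzxy` → match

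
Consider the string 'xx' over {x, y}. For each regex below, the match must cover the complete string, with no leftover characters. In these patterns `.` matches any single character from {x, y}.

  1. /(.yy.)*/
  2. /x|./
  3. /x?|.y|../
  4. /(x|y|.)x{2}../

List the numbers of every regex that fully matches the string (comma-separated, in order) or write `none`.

3

1 → no match
2 → no match
3 → match
4 → no match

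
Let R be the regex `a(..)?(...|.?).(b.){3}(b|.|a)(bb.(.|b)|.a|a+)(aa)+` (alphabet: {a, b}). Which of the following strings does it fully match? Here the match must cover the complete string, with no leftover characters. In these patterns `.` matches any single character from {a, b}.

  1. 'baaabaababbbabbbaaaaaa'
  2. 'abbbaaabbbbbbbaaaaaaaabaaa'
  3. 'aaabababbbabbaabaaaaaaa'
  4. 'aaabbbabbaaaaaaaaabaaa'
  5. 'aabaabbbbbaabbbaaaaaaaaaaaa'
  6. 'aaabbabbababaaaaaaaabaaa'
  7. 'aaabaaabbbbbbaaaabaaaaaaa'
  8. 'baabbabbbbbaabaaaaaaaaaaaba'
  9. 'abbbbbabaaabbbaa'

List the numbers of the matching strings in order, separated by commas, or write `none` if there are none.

1 → no match — must start with 'a'
2 → no match
3 → no match
4 → no match
5 → no match
6 → no match
7 → no match
8 → no match — must start with 'a'
9 → no match

none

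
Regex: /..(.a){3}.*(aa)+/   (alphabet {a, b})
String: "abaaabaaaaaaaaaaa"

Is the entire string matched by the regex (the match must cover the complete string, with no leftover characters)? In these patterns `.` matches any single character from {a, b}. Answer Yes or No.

No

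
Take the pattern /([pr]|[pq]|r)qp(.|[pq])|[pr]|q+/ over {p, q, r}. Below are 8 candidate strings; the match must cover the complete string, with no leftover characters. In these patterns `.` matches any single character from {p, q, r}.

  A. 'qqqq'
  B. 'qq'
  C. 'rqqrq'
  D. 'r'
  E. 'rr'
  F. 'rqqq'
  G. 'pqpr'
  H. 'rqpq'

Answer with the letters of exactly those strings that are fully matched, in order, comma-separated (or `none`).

A. 'qqqq' → match
B. 'qq' → match
C. 'rqqrq' → no match
D. 'r' → match
E. 'rr' → no match
F. 'rqqq' → no match
G. 'pqpr' → match
H. 'rqpq' → match

A, B, D, G, H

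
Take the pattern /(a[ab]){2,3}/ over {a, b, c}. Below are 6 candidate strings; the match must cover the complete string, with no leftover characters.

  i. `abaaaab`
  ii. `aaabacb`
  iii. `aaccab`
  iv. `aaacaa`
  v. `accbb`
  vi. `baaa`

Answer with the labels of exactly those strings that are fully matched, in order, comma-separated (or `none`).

none

i → no match
ii → no match
iii → no match
iv → no match
v → no match
vi → no match — must start with `a`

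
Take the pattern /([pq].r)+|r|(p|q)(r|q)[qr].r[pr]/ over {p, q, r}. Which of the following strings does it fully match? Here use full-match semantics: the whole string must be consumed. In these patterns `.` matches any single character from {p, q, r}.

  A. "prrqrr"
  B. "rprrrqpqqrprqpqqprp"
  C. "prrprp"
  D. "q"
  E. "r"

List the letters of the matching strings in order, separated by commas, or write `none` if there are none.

A → match
B → no match
C → match
D → no match
E → match

A, C, E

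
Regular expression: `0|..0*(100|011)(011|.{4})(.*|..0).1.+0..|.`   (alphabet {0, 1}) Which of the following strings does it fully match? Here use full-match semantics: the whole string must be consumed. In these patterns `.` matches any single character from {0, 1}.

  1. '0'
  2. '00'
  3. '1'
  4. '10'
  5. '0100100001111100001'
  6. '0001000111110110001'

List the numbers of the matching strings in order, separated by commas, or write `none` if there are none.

1 → match
2 → no match
3 → match
4 → no match
5 → match
6 → match

1, 3, 5, 6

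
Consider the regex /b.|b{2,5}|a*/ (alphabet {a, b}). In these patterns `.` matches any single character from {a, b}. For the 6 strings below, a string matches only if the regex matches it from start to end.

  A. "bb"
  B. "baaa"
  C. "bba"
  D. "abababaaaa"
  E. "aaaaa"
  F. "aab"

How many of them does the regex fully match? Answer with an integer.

2

A → match
B → no match
C → no match
D → no match
E → match
F → no match
Total matched: 2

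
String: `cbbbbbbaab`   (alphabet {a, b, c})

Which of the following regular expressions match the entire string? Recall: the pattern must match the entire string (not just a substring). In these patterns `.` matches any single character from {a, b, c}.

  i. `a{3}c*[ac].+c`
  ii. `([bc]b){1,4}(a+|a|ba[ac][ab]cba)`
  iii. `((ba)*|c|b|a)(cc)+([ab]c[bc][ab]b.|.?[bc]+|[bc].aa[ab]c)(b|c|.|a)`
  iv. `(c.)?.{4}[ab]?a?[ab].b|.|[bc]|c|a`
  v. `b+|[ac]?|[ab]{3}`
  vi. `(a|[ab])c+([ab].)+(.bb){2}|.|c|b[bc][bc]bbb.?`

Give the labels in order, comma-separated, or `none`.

i → no match — must start with `a`
ii → no match
iii → no match
iv → match
v → no match
vi → no match

iv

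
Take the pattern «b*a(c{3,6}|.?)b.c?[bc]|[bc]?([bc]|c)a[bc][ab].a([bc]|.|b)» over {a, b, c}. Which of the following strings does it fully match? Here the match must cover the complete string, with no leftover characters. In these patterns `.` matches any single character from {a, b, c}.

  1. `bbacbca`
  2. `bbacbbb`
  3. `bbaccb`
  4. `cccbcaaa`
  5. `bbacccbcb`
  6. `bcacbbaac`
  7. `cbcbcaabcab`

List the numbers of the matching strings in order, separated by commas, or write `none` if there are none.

1 → no match
2 → match
3 → no match
4 → no match
5 → match
6 → no match
7 → no match

2, 5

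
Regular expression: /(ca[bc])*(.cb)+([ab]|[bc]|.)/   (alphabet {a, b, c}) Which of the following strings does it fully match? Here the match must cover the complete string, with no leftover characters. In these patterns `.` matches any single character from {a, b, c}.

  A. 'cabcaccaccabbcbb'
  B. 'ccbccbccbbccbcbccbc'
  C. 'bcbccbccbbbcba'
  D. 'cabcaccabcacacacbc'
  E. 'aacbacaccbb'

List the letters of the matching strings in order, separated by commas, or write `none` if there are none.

A → match
B → no match
C → no match
D → no match
E → no match

A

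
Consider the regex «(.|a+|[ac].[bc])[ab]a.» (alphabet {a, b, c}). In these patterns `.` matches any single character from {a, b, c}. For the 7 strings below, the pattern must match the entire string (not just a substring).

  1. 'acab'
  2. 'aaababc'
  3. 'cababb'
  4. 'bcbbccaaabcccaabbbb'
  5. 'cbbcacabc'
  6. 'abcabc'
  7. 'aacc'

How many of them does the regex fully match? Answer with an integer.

0

1 → no match
2 → no match
3 → no match
4 → no match
5 → no match
6 → no match
7 → no match
Total matched: 0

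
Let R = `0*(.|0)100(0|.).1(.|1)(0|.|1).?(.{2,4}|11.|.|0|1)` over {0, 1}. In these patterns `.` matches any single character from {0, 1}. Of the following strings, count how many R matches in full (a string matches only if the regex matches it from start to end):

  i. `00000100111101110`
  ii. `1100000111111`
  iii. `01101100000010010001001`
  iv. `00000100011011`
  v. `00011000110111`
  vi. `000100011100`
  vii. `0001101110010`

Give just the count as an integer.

4

i → match
ii → no match
iii → no match
iv → match
v → match
vi → match
vii → no match
Total matched: 4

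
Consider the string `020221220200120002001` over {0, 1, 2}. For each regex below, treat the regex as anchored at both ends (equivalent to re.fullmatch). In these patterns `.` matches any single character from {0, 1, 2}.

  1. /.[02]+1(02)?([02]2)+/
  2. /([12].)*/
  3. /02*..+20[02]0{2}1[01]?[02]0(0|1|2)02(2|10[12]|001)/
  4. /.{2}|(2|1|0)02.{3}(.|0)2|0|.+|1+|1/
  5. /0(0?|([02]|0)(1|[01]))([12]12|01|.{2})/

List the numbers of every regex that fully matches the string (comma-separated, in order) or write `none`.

3, 4

1 → no match — must end with `2`
2 → no match
3 → match
4 → match
5 → no match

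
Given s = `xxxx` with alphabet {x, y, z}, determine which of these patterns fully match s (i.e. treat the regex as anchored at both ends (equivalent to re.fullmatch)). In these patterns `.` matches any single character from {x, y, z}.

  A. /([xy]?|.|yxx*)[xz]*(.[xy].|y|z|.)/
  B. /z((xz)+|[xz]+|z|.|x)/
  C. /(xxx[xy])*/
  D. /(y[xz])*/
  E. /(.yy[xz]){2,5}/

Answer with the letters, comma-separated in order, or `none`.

A → match
B → no match — must start with `z`
C → match
D → no match
E → no match

A, C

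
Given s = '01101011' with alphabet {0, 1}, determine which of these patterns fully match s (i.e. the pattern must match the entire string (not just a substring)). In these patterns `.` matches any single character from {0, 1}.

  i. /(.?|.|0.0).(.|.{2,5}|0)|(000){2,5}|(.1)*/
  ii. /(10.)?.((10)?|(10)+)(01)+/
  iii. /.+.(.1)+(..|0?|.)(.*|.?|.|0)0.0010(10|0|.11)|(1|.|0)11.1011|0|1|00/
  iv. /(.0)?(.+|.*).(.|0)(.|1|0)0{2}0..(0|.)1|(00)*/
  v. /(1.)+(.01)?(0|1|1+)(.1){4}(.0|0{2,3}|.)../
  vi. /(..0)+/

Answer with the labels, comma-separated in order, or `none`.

i → no match
ii → no match — must end with '01'
iii → match
iv → no match
v → no match — must start with '1'
vi → no match — must end with '0'

iii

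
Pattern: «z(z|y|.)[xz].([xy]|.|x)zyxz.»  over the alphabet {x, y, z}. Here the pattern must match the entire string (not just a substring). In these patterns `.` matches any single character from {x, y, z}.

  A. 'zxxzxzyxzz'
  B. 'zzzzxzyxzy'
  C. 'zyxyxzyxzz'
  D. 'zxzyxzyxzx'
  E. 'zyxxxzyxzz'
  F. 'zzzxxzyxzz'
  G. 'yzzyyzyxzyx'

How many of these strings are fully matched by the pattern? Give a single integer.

A → match
B → match
C → match
D → match
E → match
F → match
G → no match — must start with 'z'
Total matched: 6

6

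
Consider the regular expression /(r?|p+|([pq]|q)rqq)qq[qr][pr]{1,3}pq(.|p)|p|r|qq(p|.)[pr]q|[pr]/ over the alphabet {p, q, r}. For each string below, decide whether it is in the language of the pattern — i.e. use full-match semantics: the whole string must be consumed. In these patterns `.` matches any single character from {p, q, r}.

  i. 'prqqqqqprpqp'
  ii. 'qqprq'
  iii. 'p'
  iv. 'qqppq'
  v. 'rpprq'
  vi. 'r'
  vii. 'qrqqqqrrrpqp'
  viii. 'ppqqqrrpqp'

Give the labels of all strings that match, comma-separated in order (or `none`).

i, ii, iii, iv, vi, vii, viii

i. 'prqqqqqprpqp' → match
ii. 'qqprq' → match
iii. 'p' → match
iv. 'qqppq' → match
v. 'rpprq' → no match
vi. 'r' → match
vii. 'qrqqqqrrrpqp' → match
viii. 'ppqqqrrpqp' → match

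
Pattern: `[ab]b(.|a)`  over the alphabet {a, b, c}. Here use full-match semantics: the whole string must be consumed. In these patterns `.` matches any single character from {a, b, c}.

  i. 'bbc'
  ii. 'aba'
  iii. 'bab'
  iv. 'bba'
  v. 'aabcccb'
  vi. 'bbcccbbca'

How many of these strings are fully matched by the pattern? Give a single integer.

3

i → match
ii → match
iii → no match
iv → match
v → no match
vi → no match
Total matched: 3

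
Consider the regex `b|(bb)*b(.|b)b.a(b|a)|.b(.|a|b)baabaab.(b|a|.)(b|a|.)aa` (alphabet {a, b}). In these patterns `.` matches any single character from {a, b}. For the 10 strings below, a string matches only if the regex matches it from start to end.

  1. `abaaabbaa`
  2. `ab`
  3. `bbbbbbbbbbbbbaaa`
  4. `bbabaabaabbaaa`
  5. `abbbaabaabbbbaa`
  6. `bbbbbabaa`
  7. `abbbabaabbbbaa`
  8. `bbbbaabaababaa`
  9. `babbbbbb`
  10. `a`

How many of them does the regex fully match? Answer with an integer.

2

1 → no match
2 → no match
3 → match
4 → no match
5 → match
6 → no match
7 → no match
8 → no match
9 → no match
10 → no match
Total matched: 2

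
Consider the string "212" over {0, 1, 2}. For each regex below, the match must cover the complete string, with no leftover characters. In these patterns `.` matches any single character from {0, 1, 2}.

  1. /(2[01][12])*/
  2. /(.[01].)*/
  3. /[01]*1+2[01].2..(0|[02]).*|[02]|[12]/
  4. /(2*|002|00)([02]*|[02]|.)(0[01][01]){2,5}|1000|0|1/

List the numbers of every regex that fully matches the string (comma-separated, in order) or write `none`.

1, 2

1 → match
2 → match
3 → no match
4 → no match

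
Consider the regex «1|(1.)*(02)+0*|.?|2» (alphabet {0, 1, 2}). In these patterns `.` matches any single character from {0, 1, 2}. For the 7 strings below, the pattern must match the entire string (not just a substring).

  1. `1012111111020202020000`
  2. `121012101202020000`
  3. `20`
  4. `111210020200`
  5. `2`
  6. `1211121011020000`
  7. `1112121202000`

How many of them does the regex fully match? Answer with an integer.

6

1 → match
2 → match
3. `20` → no match
4. `111210020200` → match
5. `2` → match
6 → match
7 → match
Total matched: 6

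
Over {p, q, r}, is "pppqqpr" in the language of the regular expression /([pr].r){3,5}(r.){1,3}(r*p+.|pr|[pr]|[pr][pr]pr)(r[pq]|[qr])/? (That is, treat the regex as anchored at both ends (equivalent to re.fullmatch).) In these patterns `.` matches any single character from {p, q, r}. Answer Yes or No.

No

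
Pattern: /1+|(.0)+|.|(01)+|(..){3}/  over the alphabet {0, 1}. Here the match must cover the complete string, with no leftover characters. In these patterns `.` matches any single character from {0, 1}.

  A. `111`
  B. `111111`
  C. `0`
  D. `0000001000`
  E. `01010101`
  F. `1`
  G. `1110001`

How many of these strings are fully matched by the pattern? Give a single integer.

A → match
B → match
C → match
D → match
E → match
F → match
G → no match
Total matched: 6

6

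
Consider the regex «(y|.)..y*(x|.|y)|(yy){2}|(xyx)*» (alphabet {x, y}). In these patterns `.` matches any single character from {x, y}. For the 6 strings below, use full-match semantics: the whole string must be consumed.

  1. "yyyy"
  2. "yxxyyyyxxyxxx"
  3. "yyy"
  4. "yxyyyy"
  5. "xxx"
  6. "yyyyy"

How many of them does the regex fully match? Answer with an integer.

3

1 → match
2 → no match
3 → no match
4 → match
5 → no match
6 → match
Total matched: 3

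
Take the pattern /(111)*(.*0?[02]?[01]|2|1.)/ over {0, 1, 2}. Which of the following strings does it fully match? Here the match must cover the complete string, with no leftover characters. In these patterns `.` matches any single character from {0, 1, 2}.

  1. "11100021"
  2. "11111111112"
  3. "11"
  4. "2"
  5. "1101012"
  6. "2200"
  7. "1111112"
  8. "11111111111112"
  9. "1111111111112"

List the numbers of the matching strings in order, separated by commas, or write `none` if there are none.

1, 2, 3, 4, 6, 7, 8, 9

1 → match
2 → match
3 → match
4 → match
5 → no match
6 → match
7 → match
8 → match
9 → match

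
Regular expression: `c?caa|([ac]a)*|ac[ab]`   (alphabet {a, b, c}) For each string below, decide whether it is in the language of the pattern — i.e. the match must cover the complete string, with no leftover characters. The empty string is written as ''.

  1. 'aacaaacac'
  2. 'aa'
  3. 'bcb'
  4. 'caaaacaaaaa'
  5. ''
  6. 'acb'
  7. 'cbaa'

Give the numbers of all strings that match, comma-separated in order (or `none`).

1 → no match
2 → match
3 → no match
4 → no match
5 → match
6 → match
7 → no match

2, 5, 6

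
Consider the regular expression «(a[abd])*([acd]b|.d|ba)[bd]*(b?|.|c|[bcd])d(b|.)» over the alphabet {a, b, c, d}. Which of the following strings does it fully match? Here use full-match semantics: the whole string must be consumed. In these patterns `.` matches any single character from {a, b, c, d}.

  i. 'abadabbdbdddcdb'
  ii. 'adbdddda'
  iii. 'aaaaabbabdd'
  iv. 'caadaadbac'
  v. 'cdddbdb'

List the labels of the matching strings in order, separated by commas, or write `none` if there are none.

i → match
ii → match
iii → match
iv → no match
v → match

i, ii, iii, v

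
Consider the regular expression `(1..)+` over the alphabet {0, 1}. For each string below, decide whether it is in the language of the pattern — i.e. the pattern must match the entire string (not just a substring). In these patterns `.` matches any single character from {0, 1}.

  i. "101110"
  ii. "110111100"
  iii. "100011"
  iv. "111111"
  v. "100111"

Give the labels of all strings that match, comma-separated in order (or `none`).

i, ii, iv, v

i → match
ii → match
iii → no match
iv → match
v → match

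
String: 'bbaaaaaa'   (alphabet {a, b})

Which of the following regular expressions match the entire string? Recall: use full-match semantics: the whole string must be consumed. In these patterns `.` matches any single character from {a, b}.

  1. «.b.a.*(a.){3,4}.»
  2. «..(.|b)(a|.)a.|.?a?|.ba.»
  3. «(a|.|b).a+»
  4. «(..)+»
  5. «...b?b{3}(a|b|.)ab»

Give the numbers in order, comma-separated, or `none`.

1 → no match
2 → no match
3 → match
4 → match
5 → no match — must end with 'ab'

3, 4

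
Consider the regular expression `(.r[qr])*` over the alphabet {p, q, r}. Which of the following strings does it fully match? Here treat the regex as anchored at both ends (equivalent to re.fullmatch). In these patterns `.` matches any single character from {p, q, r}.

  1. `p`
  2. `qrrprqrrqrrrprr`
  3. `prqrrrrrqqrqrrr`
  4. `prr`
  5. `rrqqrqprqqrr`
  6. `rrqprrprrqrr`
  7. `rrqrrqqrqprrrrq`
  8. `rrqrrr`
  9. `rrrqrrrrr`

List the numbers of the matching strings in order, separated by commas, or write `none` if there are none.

1 → no match
2 → match
3 → match
4 → match
5 → match
6 → match
7 → match
8 → match
9 → match

2, 3, 4, 5, 6, 7, 8, 9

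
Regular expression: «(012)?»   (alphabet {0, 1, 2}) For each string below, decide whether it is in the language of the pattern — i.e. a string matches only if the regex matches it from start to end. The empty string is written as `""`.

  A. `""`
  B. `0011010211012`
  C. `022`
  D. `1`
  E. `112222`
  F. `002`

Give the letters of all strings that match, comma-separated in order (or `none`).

A → match
B → no match
C → no match
D → no match
E → no match
F → no match

A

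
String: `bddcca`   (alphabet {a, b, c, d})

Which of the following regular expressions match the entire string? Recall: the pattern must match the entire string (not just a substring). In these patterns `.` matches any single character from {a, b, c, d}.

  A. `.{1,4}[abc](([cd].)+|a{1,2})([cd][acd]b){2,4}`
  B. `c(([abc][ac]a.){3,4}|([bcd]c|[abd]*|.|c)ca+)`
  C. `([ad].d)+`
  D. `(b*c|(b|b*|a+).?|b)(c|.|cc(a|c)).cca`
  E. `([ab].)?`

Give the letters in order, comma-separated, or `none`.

D

A → no match — must end with `b`
B → no match — must start with `c`
C → no match — must end with `d`
D → match
E → no match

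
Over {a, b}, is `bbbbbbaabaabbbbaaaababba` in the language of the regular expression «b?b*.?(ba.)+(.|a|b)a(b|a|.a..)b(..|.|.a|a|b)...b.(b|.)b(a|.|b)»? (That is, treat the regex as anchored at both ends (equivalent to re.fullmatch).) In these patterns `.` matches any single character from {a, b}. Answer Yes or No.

No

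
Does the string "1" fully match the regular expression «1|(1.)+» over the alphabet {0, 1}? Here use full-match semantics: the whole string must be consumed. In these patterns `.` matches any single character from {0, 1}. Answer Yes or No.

Yes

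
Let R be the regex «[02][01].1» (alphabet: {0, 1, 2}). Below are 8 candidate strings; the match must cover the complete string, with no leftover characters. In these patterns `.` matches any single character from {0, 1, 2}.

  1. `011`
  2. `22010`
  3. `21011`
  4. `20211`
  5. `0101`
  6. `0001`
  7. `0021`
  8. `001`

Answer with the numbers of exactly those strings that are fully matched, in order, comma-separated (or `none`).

1 → no match
2 → no match — must end with `1`
3 → no match
4 → no match
5 → match
6 → match
7 → match
8 → no match

5, 6, 7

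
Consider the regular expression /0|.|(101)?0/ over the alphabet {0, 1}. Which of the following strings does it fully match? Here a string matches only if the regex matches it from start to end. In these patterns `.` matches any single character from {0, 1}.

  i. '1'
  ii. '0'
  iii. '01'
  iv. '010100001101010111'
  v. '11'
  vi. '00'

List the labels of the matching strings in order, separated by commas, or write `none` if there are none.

i, ii

i. '1' → match
ii. '0' → match
iii. '01' → no match
iv → no match
v. '11' → no match
vi. '00' → no match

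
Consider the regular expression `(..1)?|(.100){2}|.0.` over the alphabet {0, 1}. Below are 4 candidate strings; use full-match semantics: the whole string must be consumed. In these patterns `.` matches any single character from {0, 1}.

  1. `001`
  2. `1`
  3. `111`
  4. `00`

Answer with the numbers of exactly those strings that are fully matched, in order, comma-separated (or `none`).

1, 3

1 → match
2 → no match
3 → match
4 → no match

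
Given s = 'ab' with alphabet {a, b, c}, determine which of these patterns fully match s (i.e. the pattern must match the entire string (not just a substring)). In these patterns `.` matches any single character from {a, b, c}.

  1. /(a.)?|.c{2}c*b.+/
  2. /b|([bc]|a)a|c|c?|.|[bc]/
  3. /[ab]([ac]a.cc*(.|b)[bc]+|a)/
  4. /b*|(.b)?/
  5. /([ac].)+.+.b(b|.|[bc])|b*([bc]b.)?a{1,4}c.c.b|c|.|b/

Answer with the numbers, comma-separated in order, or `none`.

1 → match
2 → no match
3 → no match
4 → match
5 → no match

1, 4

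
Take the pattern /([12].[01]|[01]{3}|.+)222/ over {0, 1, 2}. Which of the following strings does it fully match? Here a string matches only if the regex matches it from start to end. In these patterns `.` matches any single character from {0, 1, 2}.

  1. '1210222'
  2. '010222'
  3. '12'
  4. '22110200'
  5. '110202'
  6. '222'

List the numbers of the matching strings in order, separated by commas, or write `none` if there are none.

1, 2

1 → match
2 → match
3 → no match — must end with '222'
4 → no match — must end with '222'
5 → no match — must end with '222'
6 → no match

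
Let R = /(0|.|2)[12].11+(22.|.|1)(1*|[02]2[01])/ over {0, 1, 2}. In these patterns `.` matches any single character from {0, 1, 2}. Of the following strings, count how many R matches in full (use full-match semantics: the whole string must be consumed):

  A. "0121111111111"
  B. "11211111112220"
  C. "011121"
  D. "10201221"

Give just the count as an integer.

A → match
B → match
C → no match
D → no match
Total matched: 2

2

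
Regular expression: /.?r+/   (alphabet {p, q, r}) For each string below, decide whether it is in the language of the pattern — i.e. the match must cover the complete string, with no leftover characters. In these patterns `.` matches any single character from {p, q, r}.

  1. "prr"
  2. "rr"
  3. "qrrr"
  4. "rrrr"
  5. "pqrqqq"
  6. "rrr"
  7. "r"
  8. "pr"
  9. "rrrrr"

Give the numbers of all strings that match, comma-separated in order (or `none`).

1 → match
2 → match
3 → match
4 → match
5 → no match — must end with "r"
6 → match
7 → match
8 → match
9 → match

1, 2, 3, 4, 6, 7, 8, 9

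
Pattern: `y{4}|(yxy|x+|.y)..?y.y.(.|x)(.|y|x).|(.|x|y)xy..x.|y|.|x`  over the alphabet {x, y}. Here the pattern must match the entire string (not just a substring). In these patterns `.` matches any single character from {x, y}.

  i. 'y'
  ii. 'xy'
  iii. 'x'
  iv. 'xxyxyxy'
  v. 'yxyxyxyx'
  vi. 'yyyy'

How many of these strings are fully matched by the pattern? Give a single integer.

4

i → match
ii → no match
iii → match
iv → match
v → no match
vi → match
Total matched: 4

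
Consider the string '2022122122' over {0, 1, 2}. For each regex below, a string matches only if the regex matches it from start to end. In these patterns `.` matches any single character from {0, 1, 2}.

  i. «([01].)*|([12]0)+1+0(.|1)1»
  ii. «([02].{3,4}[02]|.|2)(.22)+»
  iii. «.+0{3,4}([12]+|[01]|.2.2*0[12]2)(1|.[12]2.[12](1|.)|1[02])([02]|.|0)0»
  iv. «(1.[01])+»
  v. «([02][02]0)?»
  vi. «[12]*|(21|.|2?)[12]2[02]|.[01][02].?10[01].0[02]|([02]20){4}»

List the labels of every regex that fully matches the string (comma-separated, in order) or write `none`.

i → no match
ii → match
iii → no match — must end with '0'
iv → no match — must start with '1'
v → no match
vi → no match

ii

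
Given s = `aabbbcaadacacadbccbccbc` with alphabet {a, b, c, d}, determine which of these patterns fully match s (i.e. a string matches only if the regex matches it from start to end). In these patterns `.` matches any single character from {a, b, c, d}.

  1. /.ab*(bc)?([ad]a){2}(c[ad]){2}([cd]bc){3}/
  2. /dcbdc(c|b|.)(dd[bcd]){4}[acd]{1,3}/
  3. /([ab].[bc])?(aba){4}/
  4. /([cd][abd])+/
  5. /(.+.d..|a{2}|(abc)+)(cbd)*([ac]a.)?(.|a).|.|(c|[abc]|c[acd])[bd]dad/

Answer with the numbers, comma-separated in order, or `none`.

1

1 → match
2 → no match — must start with `dcbdc`
3 → no match — must end with `aba`
4 → no match
5 → no match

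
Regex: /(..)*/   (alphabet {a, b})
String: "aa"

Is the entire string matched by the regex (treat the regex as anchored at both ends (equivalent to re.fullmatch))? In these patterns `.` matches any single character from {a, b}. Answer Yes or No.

Yes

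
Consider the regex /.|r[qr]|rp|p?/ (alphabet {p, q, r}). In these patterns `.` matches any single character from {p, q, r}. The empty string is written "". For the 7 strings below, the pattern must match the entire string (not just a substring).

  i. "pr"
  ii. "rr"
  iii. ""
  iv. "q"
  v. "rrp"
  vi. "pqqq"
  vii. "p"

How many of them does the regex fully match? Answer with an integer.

4

i → no match
ii → match
iii → match
iv → match
v → no match
vi → no match
vii → match
Total matched: 4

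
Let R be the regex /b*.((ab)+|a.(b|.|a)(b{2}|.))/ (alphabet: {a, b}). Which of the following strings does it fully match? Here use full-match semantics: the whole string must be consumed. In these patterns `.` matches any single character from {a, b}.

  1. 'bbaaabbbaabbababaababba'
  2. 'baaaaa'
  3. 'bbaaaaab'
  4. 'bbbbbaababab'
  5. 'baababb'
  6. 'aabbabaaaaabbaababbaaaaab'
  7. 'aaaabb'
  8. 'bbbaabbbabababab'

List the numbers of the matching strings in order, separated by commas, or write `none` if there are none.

2, 4, 5, 7

1 → no match
2. 'baaaaa' → match
3. 'bbaaaaab' → no match
4. 'bbbbbaababab' → match
5. 'baababb' → match
6 → no match
7. 'aaaabb' → match
8 → no match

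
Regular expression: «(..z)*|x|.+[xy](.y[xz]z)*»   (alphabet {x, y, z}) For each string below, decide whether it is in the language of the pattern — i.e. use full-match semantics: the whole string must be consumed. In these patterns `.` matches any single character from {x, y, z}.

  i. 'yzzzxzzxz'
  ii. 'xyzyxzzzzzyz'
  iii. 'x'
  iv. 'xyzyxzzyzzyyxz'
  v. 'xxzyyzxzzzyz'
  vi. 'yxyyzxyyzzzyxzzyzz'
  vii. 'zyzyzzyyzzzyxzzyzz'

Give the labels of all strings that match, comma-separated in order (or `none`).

i → match
ii → match
iii → match
iv → match
v → match
vi → match
vii → match

i, ii, iii, iv, v, vi, vii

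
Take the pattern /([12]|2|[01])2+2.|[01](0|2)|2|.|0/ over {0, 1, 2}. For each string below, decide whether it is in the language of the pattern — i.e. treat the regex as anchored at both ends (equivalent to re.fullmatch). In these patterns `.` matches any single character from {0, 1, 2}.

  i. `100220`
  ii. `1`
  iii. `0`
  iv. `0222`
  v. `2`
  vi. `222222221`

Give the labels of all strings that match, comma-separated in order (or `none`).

i → no match
ii → match
iii → match
iv → match
v → match
vi → match

ii, iii, iv, v, vi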